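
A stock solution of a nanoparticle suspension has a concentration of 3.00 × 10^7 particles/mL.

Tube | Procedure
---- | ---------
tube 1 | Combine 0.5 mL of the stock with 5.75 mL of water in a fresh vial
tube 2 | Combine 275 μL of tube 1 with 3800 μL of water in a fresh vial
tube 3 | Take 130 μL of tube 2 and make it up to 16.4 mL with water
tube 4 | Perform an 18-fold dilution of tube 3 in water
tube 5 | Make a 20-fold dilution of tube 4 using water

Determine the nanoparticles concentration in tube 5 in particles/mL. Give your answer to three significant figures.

Step 1: 0.5 mL + 5.75 mL = 6.25 mL total → factor 6.25/0.5 = 12.5
Step 2: 275 μL + 3800 μL = 4075 μL total → factor 4075/275 = 14.818
Step 3: 130 μL brought to 16.4 mL → factor 16400/130 = 126.15
Step 4: 18-fold → factor 18
Step 5: 20-fold → factor 20
Overall dilution factor = 12.5 × 14.818 × 126.15 × 18 × 20 = 8.4122 × 10^6
Final = 3.00 × 10^7 particles/mL / 8.4122 × 10^6 = 3.57 particles/mL

3.57 particles/mL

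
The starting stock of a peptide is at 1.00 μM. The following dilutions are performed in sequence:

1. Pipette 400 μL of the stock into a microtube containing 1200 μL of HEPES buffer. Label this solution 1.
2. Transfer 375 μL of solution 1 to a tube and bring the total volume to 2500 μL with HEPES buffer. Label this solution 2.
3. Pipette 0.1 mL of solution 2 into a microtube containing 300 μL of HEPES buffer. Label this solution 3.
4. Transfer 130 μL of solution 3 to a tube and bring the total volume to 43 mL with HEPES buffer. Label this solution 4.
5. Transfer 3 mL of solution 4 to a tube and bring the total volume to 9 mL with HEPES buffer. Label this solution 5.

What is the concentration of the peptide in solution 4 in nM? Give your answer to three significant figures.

0.0283 nM

Step 1: 400 μL + 1200 μL = 1600 μL total → factor 1600/400 = 4
Step 2: 375 μL brought to 2500 μL → factor 2500/375 = 6.6667
Step 3: 0.1 mL + 300 μL = 0.4 mL total → factor 0.4/0.1 = 4
Step 4: 130 μL brought to 43 mL → factor 43000/130 = 330.77
Dilution factor through solution 4 = 4 × 6.6667 × 4 × 330.77 = 35282
[solution 4] = 1.00 μM / 35282 = 2.834 × 10^-5 μM = 0.0283 nM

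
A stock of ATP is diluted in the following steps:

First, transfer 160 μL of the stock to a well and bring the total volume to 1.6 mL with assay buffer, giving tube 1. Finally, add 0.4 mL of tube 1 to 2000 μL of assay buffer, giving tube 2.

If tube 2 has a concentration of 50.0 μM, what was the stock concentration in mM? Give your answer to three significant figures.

Step 1: 160 μL brought to 1.6 mL → factor 1600/160 = 10
Step 2: 0.4 mL + 2000 μL = 2.4 mL total → factor 2.4/0.4 = 6
Overall dilution factor = 10 × 6 = 60
Stock = 50.0 μM × 60 = 3000 μM = 3.00 mM

3.00 mM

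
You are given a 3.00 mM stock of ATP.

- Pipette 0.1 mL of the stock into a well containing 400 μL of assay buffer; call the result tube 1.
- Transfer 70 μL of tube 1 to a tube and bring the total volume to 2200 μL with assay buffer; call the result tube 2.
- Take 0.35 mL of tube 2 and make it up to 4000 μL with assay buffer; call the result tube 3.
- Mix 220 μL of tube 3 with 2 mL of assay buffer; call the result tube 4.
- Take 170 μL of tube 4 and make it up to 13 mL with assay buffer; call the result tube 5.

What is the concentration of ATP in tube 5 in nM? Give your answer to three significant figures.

Step 1: 0.1 mL + 400 μL = 0.5 mL total → factor 0.5/0.1 = 5
Step 2: 70 μL brought to 2200 μL → factor 2200/70 = 31.429
Step 3: 0.35 mL brought to 4000 μL → factor 4/0.35 = 11.429
Step 4: 220 μL + 2 mL = 2220 μL total → factor 2220/220 = 10.091
Step 5: 170 μL brought to 13 mL → factor 13000/170 = 76.471
Overall dilution factor = 5 × 31.429 × 11.429 × 10.091 × 76.471 = 1.3858 × 10^6
Final = 3.00 mM / 1.3858 × 10^6 = 2.165 × 10^-6 mM = 2.16 nM

2.16 nM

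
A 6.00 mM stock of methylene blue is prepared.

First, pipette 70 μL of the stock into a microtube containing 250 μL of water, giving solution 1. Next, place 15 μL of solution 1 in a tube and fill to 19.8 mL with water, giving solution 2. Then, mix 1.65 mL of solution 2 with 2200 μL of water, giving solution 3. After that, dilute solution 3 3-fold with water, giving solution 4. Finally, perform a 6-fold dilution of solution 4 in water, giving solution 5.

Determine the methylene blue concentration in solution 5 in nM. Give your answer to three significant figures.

23.7 nM

Step 1: 70 μL + 250 μL = 320 μL total → factor 320/70 = 4.5714
Step 2: 15 μL brought to 19.8 mL → factor 19800/15 = 1320
Step 3: 1.65 mL + 2200 μL = 3.85 mL total → factor 3.85/1.65 = 2.3333
Step 4: 3-fold → factor 3
Step 5: 6-fold → factor 6
Overall dilution factor = 4.5714 × 1320 × 2.3333 × 3 × 6 = 2.5344 × 10^5
Final = 6.00 mM / 2.5344 × 10^5 = 2.367 × 10^-5 mM = 23.7 nM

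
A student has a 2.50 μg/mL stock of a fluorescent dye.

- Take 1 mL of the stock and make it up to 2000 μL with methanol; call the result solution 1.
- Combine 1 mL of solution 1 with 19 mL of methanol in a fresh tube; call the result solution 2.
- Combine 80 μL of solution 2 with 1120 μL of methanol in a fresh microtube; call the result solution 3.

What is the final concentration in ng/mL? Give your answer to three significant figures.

Step 1: 1 mL brought to 2000 μL → factor 2/1 = 2
Step 2: 1 mL + 19 mL = 20 mL total → factor 20/1 = 20
Step 3: 80 μL + 1120 μL = 1200 μL total → factor 1200/80 = 15
Overall dilution factor = 2 × 20 × 15 = 600
Final = 2.50 μg/mL / 600 = 0.004167 μg/mL = 4.17 ng/mL

4.17 ng/mL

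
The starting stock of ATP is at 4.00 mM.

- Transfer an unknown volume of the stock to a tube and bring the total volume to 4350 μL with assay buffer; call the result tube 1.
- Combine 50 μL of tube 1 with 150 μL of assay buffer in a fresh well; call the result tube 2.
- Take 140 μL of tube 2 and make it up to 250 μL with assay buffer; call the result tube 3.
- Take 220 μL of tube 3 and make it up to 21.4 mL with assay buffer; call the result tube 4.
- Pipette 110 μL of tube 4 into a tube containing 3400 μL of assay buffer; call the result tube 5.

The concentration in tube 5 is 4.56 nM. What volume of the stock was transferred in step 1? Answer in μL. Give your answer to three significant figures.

Step 1: v brought to 4350 μL → factor = 4350 μL/v
Step 2: 50 μL + 150 μL = 200 μL total → factor 200/50 = 4
Step 3: 140 μL brought to 250 μL → factor 250/140 = 1.7857
Step 4: 220 μL brought to 21.4 mL → factor 21400/220 = 97.273
Step 5: 110 μL + 3400 μL = 3510 μL total → factor 3510/110 = 31.909
Product of known-step factors = 22171
Overall factor = 4.00 mM / (4.56 nM) = 8.7719 × 10^5
Step-1 factor = 8.7719 × 10^5 / 22171 = 39.566
v = 4350 μL / 39.566 = 110 μL

110 μL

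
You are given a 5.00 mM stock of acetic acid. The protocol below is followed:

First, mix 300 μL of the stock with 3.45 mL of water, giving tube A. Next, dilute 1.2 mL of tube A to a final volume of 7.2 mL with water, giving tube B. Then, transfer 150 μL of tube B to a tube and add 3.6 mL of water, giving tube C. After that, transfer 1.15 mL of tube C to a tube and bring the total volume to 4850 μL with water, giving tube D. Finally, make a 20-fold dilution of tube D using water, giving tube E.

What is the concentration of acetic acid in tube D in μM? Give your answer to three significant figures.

0.632 μM

Step 1: 300 μL + 3.45 mL = 3750 μL total → factor 3750/300 = 12.5
Step 2: 1.2 mL brought to 7.2 mL → factor 7.2/1.2 = 6
Step 3: 150 μL + 3.6 mL = 3750 μL total → factor 3750/150 = 25
Step 4: 1.15 mL brought to 4850 μL → factor 4.85/1.15 = 4.2174
Dilution factor through tube D = 12.5 × 6 × 25 × 4.2174 = 7907.6
[tube D] = 5.00 mM / 7907.6 = 0.0006323 mM = 0.632 μM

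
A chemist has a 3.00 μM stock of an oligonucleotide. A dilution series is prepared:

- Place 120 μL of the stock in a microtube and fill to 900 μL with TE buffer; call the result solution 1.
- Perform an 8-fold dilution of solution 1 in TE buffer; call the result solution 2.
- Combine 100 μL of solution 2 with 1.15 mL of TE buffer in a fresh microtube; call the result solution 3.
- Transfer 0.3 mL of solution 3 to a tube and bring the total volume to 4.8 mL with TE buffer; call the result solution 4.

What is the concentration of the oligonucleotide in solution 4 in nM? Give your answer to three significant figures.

0.250 nM

Step 1: 120 μL brought to 900 μL → factor 900/120 = 7.5
Step 2: 8-fold → factor 8
Step 3: 100 μL + 1.15 mL = 1250 μL total → factor 1250/100 = 12.5
Step 4: 0.3 mL brought to 4.8 mL → factor 4.8/0.3 = 16
Overall dilution factor = 7.5 × 8 × 12.5 × 16 = 12000
Final = 3.00 μM / 12000 = 0.0002500 μM = 0.250 nM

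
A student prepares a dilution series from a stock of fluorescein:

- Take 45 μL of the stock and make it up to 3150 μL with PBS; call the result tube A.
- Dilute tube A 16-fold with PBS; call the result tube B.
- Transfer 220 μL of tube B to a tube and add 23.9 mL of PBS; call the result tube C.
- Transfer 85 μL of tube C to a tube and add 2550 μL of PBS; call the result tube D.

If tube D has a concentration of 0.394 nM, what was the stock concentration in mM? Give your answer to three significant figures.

Step 1: 45 μL brought to 3150 μL → factor 3150/45 = 70
Step 2: 16-fold → factor 16
Step 3: 220 μL + 23.9 mL = 24120 μL total → factor 24120/220 = 109.64
Step 4: 85 μL + 2550 μL = 2635 μL total → factor 2635/85 = 31
Overall dilution factor = 70 × 16 × 109.64 × 31 = 3.8066 × 10^6
Stock = 0.394 nM × 3.8066 × 10^6 = 1.500 × 10^6 nM = 1.50 mM

1.50 mM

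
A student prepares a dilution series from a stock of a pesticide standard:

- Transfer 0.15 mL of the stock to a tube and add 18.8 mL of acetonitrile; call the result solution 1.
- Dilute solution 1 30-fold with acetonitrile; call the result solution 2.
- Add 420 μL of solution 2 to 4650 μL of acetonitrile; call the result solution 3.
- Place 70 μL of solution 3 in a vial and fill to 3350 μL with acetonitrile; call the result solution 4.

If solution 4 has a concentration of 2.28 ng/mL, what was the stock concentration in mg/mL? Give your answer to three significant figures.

Step 1: 0.15 mL + 18.8 mL = 18.95 mL total → factor 18.95/0.15 = 126.33
Step 2: 30-fold → factor 30
Step 3: 420 μL + 4650 μL = 5070 μL total → factor 5070/420 = 12.071
Step 4: 70 μL brought to 3350 μL → factor 3350/70 = 47.857
Overall dilution factor = 126.33 × 30 × 12.071 × 47.857 = 2.1895 × 10^6
Stock = 2.28 ng/mL × 2.1895 × 10^6 = 4.992 × 10^6 ng/mL = 4.99 mg/mL

4.99 mg/mL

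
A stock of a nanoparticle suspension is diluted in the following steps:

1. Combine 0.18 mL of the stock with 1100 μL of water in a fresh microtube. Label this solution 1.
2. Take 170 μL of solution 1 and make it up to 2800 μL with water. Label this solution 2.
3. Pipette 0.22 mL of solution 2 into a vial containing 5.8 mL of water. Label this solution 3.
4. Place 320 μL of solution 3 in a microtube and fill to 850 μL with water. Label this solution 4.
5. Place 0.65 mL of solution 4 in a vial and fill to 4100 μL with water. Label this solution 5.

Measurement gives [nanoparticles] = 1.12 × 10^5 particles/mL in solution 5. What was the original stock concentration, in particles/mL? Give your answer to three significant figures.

Step 1: 0.18 mL + 1100 μL = 1.28 mL total → factor 1.28/0.18 = 7.1111
Step 2: 170 μL brought to 2800 μL → factor 2800/170 = 16.471
Step 3: 0.22 mL + 5.8 mL = 6.02 mL total → factor 6.02/0.22 = 27.364
Step 4: 320 μL brought to 850 μL → factor 850/320 = 2.6562
Step 5: 0.65 mL brought to 4100 μL → factor 4.1/0.65 = 6.3077
Overall dilution factor = 7.1111 × 16.471 × 27.364 × 2.6562 × 6.3077 = 53698
Stock = 1.12 × 10^5 particles/mL × 53698 = 6.01 × 10^9 particles/mL

6.01 × 10^9 particles/mL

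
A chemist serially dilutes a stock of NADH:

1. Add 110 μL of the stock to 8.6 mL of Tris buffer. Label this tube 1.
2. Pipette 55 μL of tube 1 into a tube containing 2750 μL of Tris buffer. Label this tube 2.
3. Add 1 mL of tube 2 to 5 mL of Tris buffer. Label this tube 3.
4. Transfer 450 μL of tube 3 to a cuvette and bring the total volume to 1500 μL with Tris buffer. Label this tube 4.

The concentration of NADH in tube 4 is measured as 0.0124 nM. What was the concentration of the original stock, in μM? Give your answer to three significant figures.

1.00 μM

Step 1: 110 μL + 8.6 mL = 8710 μL total → factor 8710/110 = 79.182
Step 2: 55 μL + 2750 μL = 2805 μL total → factor 2805/55 = 51
Step 3: 1 mL + 5 mL = 6 mL total → factor 6/1 = 6
Step 4: 450 μL brought to 1500 μL → factor 1500/450 = 3.3333
Overall dilution factor = 79.182 × 51 × 6 × 3.3333 = 80765
Stock = 0.0124 nM × 80765 = 1001 nM = 1.00 μM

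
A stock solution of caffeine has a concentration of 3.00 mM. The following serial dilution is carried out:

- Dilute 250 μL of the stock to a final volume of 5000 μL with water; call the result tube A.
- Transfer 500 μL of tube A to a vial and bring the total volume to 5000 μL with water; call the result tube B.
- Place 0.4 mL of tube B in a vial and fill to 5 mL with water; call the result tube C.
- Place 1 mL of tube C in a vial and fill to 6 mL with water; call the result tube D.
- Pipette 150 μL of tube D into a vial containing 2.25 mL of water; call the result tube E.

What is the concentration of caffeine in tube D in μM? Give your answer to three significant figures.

Step 1: 250 μL brought to 5000 μL → factor 5000/250 = 20
Step 2: 500 μL brought to 5000 μL → factor 5000/500 = 10
Step 3: 0.4 mL brought to 5 mL → factor 5/0.4 = 12.5
Step 4: 1 mL brought to 6 mL → factor 6/1 = 6
Dilution factor through tube D = 20 × 10 × 12.5 × 6 = 15000
[tube D] = 3.00 mM / 15000 = 0.0002000 mM = 0.200 μM

0.200 μM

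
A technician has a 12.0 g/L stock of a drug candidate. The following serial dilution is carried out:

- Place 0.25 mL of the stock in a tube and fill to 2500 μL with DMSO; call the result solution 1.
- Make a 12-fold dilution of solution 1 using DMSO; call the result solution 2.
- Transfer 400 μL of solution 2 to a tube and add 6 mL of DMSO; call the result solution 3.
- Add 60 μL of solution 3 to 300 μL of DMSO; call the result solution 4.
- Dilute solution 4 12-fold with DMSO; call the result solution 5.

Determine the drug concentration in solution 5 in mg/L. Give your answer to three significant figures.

Step 1: 0.25 mL brought to 2500 μL → factor 2.5/0.25 = 10
Step 2: 12-fold → factor 12
Step 3: 400 μL + 6 mL = 6400 μL total → factor 6400/400 = 16
Step 4: 60 μL + 300 μL = 360 μL total → factor 360/60 = 6
Step 5: 12-fold → factor 12
Overall dilution factor = 10 × 12 × 16 × 6 × 12 = 1.3824 × 10^5
Final = 12.0 g/L / 1.3824 × 10^5 = 8.681 × 10^-5 g/L = 0.0868 mg/L

0.0868 mg/L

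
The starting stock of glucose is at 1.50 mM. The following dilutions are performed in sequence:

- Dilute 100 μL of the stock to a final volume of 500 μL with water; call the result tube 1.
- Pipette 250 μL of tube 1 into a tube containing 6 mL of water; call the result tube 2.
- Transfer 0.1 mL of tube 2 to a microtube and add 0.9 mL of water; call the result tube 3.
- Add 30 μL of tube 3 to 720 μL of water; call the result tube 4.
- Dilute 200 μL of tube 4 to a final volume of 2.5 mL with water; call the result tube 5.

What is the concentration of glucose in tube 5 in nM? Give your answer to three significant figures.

3.84 nM

Step 1: 100 μL brought to 500 μL → factor 500/100 = 5
Step 2: 250 μL + 6 mL = 6250 μL total → factor 6250/250 = 25
Step 3: 0.1 mL + 0.9 mL = 1 mL total → factor 1/0.1 = 10
Step 4: 30 μL + 720 μL = 750 μL total → factor 750/30 = 25
Step 5: 200 μL brought to 2.5 mL → factor 2500/200 = 12.5
Overall dilution factor = 5 × 25 × 10 × 25 × 12.5 = 3.9062 × 10^5
Final = 1.50 mM / 3.9062 × 10^5 = 3.840 × 10^-6 mM = 3.84 nM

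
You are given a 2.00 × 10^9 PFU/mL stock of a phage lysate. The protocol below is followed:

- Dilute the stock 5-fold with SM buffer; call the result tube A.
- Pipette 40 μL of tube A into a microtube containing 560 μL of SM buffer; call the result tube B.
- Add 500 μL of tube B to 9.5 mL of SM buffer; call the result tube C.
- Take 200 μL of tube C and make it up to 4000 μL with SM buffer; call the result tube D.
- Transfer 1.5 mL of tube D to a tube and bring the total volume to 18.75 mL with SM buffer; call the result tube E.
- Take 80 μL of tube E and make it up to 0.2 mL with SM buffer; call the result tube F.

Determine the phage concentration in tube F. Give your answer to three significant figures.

Step 1: 5-fold → factor 5
Step 2: 40 μL + 560 μL = 600 μL total → factor 600/40 = 15
Step 3: 500 μL + 9.5 mL = 10000 μL total → factor 10000/500 = 20
Step 4: 200 μL brought to 4000 μL → factor 4000/200 = 20
Step 5: 1.5 mL brought to 18.75 mL → factor 18.75/1.5 = 12.5
Step 6: 80 μL brought to 0.2 mL → factor 200/80 = 2.5
Overall dilution factor = 5 × 15 × 20 × 20 × 12.5 × 2.5 = 9.375 × 10^5
Final = 2.00 × 10^9 PFU/mL / 9.375 × 10^5 = 2.13 × 10^3 PFU/mL

2.13 × 10^3 PFU/mL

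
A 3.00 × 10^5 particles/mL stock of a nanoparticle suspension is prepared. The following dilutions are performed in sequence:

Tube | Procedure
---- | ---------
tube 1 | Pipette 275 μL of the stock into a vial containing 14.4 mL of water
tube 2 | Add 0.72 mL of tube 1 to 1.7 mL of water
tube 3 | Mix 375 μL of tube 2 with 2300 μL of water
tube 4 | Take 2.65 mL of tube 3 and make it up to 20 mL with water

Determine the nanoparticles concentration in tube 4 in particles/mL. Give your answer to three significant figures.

31.1 particles/mL

Step 1: 275 μL + 14.4 mL = 14675 μL total → factor 14675/275 = 53.364
Step 2: 0.72 mL + 1.7 mL = 2.42 mL total → factor 2.42/0.72 = 3.3611
Step 3: 375 μL + 2300 μL = 2675 μL total → factor 2675/375 = 7.1333
Step 4: 2.65 mL brought to 20 mL → factor 20/2.65 = 7.5472
Overall dilution factor = 53.364 × 3.3611 × 7.1333 × 7.5472 = 9656.2
Final = 3.00 × 10^5 particles/mL / 9656.2 = 31.1 particles/mL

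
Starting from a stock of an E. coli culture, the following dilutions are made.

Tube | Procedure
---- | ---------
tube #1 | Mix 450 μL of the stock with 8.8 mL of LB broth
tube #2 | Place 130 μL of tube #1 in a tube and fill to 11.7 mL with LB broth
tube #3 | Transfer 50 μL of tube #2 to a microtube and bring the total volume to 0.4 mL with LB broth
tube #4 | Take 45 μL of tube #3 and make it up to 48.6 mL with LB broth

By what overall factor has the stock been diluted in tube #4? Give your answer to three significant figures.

Step 1: 450 μL + 8.8 mL = 9250 μL total → factor 9250/450 = 20.556
Step 2: 130 μL brought to 11.7 mL → factor 11700/130 = 90
Step 3: 50 μL brought to 0.4 mL → factor 400/50 = 8
Step 4: 45 μL brought to 48.6 mL → factor 48600/45 = 1080
Overall dilution factor = 20.556 × 90 × 8 × 1080 = 1.5984 × 10^7

1.60 × 10^7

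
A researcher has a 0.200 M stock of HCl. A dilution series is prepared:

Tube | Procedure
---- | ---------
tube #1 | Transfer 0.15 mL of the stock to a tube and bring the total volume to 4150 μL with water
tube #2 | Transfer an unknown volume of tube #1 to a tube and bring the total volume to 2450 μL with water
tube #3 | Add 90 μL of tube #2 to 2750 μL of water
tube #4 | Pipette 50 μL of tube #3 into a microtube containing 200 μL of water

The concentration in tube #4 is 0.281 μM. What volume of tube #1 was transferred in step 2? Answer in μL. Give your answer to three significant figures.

15.0 μL

Step 1: 0.15 mL brought to 4150 μL → factor 4.15/0.15 = 27.667
Step 2: v brought to 2450 μL → factor = 2450 μL/v
Step 3: 90 μL + 2750 μL = 2840 μL total → factor 2840/90 = 31.556
Step 4: 50 μL + 200 μL = 250 μL total → factor 250/50 = 5
Product of known-step factors = 4365.2
Overall factor = 0.200 M / (0.281 μM) = 7.1174 × 10^5
Step-2 factor = 7.1174 × 10^5 / 4365.2 = 163.05
v = 2450 μL / 163.05 = 15.0 μL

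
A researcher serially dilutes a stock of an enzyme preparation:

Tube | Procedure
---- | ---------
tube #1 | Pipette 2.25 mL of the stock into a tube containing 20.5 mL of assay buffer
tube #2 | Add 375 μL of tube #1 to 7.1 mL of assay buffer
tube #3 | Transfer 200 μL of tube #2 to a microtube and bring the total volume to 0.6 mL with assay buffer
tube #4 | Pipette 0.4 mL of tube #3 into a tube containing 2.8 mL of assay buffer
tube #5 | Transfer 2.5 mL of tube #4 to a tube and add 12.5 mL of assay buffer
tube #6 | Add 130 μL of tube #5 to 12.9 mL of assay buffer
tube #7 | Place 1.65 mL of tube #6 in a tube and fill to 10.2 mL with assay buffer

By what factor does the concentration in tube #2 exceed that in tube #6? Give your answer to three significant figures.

Step 1: 2.25 mL + 20.5 mL = 22.75 mL total → factor 22.75/2.25 = 10.111
Step 2: 375 μL + 7.1 mL = 7475 μL total → factor 7475/375 = 19.933
Step 3: 200 μL brought to 0.6 mL → factor 600/200 = 3
Step 4: 0.4 mL + 2.8 mL = 3.2 mL total → factor 3.2/0.4 = 8
Step 5: 2.5 mL + 12.5 mL = 15 mL total → factor 15/2.5 = 6
Step 6: 130 μL + 12.9 mL = 13030 μL total → factor 13030/130 = 100.23
Dilution factor to tube #2 = 201.55; to tube #6 = 2.909 × 10^6
[tube #2]/[tube #6] = (factor to tube #6)/(factor to tube #2) = 2.909 × 10^6/201.55 = 1.44 × 10^4

1.44 × 10^4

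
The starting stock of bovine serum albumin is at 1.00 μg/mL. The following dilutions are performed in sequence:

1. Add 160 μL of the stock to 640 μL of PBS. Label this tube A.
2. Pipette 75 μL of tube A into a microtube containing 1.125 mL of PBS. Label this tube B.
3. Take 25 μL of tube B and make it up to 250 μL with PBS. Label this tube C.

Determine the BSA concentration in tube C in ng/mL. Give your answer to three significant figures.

1.25 ng/mL

Step 1: 160 μL + 640 μL = 800 μL total → factor 800/160 = 5
Step 2: 75 μL + 1.125 mL = 1200 μL total → factor 1200/75 = 16
Step 3: 25 μL brought to 250 μL → factor 250/25 = 10
Overall dilution factor = 5 × 16 × 10 = 800
Final = 1.00 μg/mL / 800 = 0.001250 μg/mL = 1.25 ng/mL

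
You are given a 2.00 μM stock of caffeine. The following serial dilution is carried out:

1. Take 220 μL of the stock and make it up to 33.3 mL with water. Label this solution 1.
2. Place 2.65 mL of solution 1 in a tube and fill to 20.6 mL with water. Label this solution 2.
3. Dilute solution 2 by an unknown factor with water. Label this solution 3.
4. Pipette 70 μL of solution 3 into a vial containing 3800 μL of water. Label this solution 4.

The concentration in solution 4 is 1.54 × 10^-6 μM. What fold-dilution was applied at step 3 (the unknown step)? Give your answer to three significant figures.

Step 1: 220 μL brought to 33.3 mL → factor 33300/220 = 151.36
Step 2: 2.65 mL brought to 20.6 mL → factor 20.6/2.65 = 7.7736
Step 3: unknown factor x
Step 4: 70 μL + 3800 μL = 3870 μL total → factor 3870/70 = 55.286
Product of known-step factors = 65051
Overall factor = 2.00 μM / (1.54 × 10^-6 μM) = 1.2987 × 10^6
x = 1.2987 × 10^6 / 65051 = 20.0

20.0-fold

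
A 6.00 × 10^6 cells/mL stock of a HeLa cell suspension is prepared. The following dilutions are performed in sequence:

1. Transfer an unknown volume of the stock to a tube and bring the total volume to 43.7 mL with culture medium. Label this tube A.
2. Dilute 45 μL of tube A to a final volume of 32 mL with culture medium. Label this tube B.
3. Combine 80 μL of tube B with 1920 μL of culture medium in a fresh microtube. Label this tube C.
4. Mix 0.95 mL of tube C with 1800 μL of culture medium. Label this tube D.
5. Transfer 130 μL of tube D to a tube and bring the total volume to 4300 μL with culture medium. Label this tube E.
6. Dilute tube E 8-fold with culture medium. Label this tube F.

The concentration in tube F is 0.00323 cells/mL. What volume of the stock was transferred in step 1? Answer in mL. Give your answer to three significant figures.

Step 1: v brought to 43.7 mL → factor = 43.7 mL/v
Step 2: 45 μL brought to 32 mL → factor 32000/45 = 711.11
Step 3: 80 μL + 1920 μL = 2000 μL total → factor 2000/80 = 25
Step 4: 0.95 mL + 1800 μL = 2.75 mL total → factor 2.75/0.95 = 2.8947
Step 5: 130 μL brought to 4300 μL → factor 4300/130 = 33.077
Step 6: 8-fold → factor 8
Product of known-step factors = 1.3618 × 10^7
Overall factor = 6.00 × 10^6 cells/mL / (0.00323 cells/mL) = 1.8576 × 10^9
Step-1 factor = 1.8576 × 10^9 / 1.3618 × 10^7 = 136.41
v = 43.7 mL / 136.41 = 0.320 mL

0.320 mL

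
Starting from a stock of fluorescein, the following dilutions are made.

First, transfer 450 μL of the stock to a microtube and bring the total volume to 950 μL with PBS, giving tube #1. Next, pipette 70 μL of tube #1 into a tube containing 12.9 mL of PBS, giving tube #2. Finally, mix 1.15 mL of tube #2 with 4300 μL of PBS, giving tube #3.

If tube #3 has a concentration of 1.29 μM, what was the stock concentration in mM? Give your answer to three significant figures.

2.39 mM

Step 1: 450 μL brought to 950 μL → factor 950/450 = 2.1111
Step 2: 70 μL + 12.9 mL = 12970 μL total → factor 12970/70 = 185.29
Step 3: 1.15 mL + 4300 μL = 5.45 mL total → factor 5.45/1.15 = 4.7391
Overall dilution factor = 2.1111 × 185.29 × 4.7391 = 1853.8
Stock = 1.29 μM × 1853.8 = 2391 μM = 2.39 mM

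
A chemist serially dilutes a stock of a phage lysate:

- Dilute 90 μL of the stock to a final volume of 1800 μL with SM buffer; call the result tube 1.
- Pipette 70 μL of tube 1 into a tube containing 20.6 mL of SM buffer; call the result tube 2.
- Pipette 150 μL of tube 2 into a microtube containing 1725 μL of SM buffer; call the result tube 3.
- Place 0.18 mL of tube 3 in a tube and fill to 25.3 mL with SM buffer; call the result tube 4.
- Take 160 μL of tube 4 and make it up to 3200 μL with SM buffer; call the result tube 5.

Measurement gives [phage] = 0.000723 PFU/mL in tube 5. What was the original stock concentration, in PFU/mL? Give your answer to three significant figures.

1.50 × 10^5 PFU/mL

Step 1: 90 μL brought to 1800 μL → factor 1800/90 = 20
Step 2: 70 μL + 20.6 mL = 20670 μL total → factor 20670/70 = 295.29
Step 3: 150 μL + 1725 μL = 1875 μL total → factor 1875/150 = 12.5
Step 4: 0.18 mL brought to 25.3 mL → factor 25.3/0.18 = 140.56
Step 5: 160 μL brought to 3200 μL → factor 3200/160 = 20
Overall dilution factor = 20 × 295.29 × 12.5 × 140.56 × 20 = 2.0752 × 10^8
Stock = 0.000723 PFU/mL × 2.0752 × 10^8 = 1.50 × 10^5 PFU/mL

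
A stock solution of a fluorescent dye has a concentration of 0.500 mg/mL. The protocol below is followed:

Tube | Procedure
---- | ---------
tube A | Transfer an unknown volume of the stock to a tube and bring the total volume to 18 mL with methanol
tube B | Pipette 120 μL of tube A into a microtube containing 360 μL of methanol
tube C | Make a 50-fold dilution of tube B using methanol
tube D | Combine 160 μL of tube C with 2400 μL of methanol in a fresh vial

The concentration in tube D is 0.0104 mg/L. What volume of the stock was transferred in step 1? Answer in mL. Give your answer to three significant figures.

1.20 mL

Step 1: v brought to 18 mL → factor = 18 mL/v
Step 2: 120 μL + 360 μL = 480 μL total → factor 480/120 = 4
Step 3: 50-fold → factor 50
Step 4: 160 μL + 2400 μL = 2560 μL total → factor 2560/160 = 16
Product of known-step factors = 3200
Overall factor = 0.500 mg/mL / (0.0104 mg/L) = 48077
Step-1 factor = 48077 / 3200 = 15.024
v = 18 mL / 15.024 = 1.20 mL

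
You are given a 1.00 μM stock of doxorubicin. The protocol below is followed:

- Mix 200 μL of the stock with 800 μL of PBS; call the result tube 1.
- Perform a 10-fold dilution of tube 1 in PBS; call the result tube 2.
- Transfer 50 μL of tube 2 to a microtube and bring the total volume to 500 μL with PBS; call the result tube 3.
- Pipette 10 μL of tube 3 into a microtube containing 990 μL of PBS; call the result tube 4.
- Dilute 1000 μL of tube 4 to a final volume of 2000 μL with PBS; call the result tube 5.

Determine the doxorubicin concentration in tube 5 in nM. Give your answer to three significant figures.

Step 1: 200 μL + 800 μL = 1000 μL total → factor 1000/200 = 5
Step 2: 10-fold → factor 10
Step 3: 50 μL brought to 500 μL → factor 500/50 = 10
Step 4: 10 μL + 990 μL = 1000 μL total → factor 1000/10 = 100
Step 5: 1000 μL brought to 2000 μL → factor 2000/1000 = 2
Overall dilution factor = 5 × 10 × 10 × 100 × 2 = 1 × 10^5
Final = 1.00 μM / 1 × 10^5 = 1.000 × 10^-5 μM = 0.0100 nM

0.0100 nM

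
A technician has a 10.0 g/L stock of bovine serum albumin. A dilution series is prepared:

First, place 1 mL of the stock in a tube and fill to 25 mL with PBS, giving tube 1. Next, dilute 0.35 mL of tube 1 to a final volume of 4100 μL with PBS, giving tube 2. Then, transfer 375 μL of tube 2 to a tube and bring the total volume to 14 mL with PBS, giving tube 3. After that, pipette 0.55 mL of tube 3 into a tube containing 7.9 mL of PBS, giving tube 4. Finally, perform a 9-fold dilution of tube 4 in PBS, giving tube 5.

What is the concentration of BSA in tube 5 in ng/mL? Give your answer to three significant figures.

Step 1: 1 mL brought to 25 mL → factor 25/1 = 25
Step 2: 0.35 mL brought to 4100 μL → factor 4.1/0.35 = 11.714
Step 3: 375 μL brought to 14 mL → factor 14000/375 = 37.333
Step 4: 0.55 mL + 7.9 mL = 8.45 mL total → factor 8.45/0.55 = 15.364
Step 5: 9-fold → factor 9
Overall dilution factor = 25 × 11.714 × 37.333 × 15.364 × 9 = 1.5118 × 10^6
Final = 10.0 g/L / 1.5118 × 10^6 = 6.615 × 10^-6 g/L = 6.61 ng/mL

6.61 ng/mL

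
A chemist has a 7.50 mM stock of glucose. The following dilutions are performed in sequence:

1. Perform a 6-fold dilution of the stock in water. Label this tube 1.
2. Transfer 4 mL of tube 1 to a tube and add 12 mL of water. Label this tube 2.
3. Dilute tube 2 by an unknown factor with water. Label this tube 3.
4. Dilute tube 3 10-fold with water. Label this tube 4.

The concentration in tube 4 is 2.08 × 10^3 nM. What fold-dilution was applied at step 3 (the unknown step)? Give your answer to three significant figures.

15.0-fold

Step 1: 6-fold → factor 6
Step 2: 4 mL + 12 mL = 16 mL total → factor 16/4 = 4
Step 3: unknown factor x
Step 4: 10-fold → factor 10
Product of known-step factors = 240
Overall factor = 7.50 mM / (2.08 × 10^3 nM) = 3605.8
x = 3605.8 / 240 = 15.0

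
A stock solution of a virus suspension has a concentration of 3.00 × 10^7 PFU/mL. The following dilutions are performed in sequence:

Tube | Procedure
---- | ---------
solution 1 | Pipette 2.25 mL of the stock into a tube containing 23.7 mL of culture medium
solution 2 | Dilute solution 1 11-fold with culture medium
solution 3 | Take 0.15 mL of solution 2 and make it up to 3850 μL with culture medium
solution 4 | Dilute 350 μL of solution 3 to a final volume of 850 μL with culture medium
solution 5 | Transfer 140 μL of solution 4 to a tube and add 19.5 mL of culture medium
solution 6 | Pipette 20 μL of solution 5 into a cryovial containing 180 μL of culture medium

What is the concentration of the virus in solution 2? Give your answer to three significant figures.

2.36 × 10^5 PFU/mL

Step 1: 2.25 mL + 23.7 mL = 25.95 mL total → factor 25.95/2.25 = 11.533
Step 2: 11-fold → factor 11
Dilution factor through solution 2 = 11.533 × 11 = 126.87
[solution 2] = 3.00 × 10^7 PFU/mL / 126.87 = 2.36 × 10^5 PFU/mL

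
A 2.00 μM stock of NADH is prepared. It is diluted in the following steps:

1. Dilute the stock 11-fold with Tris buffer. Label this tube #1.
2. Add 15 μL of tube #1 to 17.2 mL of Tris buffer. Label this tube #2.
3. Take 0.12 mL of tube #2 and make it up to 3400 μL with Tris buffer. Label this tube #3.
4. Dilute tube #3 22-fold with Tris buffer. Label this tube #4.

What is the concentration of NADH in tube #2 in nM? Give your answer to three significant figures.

Step 1: 11-fold → factor 11
Step 2: 15 μL + 17.2 mL = 17215 μL total → factor 17215/15 = 1147.7
Dilution factor through tube #2 = 11 × 1147.7 = 12624
[tube #2] = 2.00 μM / 12624 = 0.0001584 μM = 0.158 nM

0.158 nM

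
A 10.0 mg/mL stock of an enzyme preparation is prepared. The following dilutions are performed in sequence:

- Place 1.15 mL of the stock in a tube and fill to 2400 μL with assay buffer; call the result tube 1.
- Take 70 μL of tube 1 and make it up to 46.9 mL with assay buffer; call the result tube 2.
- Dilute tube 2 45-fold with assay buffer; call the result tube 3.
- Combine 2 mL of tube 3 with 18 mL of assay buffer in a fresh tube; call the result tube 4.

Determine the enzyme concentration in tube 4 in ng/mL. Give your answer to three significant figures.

15.9 ng/mL

Step 1: 1.15 mL brought to 2400 μL → factor 2.4/1.15 = 2.087
Step 2: 70 μL brought to 46.9 mL → factor 46900/70 = 670
Step 3: 45-fold → factor 45
Step 4: 2 mL + 18 mL = 20 mL total → factor 20/2 = 10
Overall dilution factor = 2.087 × 670 × 45 × 10 = 6.2922 × 10^5
Final = 10.0 mg/mL / 6.2922 × 10^5 = 1.589 × 10^-5 mg/mL = 15.9 ng/mL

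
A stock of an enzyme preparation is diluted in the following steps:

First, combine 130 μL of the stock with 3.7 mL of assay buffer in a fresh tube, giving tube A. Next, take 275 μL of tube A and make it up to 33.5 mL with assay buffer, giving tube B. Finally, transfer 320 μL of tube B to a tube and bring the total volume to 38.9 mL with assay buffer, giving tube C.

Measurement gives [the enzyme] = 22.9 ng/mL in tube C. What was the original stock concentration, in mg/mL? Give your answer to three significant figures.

Step 1: 130 μL + 3.7 mL = 3830 μL total → factor 3830/130 = 29.462
Step 2: 275 μL brought to 33.5 mL → factor 33500/275 = 121.82
Step 3: 320 μL brought to 38.9 mL → factor 38900/320 = 121.56
Overall dilution factor = 29.462 × 121.82 × 121.56 = 4.3628 × 10^5
Stock = 22.9 ng/mL × 4.3628 × 10^5 = 9.991 × 10^6 ng/mL = 9.99 mg/mL

9.99 mg/mL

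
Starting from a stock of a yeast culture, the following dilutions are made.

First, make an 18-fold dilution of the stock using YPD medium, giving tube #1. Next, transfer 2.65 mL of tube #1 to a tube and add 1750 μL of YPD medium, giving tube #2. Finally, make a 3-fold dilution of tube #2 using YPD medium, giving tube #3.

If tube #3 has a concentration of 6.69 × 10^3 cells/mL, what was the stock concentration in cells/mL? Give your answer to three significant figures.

Step 1: 18-fold → factor 18
Step 2: 2.65 mL + 1750 μL = 4.4 mL total → factor 4.4/2.65 = 1.6604
Step 3: 3-fold → factor 3
Overall dilution factor = 18 × 1.6604 × 3 = 89.66
Stock = 6.69 × 10^3 cells/mL × 89.66 = 6.00 × 10^5 cells/mL

6.00 × 10^5 cells/mL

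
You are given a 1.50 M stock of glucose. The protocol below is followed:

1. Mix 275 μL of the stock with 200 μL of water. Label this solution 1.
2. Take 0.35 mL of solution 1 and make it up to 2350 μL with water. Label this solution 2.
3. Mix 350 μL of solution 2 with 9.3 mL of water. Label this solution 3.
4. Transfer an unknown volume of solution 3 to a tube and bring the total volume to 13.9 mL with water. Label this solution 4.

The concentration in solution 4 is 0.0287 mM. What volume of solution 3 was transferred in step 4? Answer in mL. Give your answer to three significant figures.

0.0850 mL

Step 1: 275 μL + 200 μL = 475 μL total → factor 475/275 = 1.7273
Step 2: 0.35 mL brought to 2350 μL → factor 2.35/0.35 = 6.7143
Step 3: 350 μL + 9.3 mL = 9650 μL total → factor 9650/350 = 27.571
Step 4: v brought to 13.9 mL → factor = 13.9 mL/v
Product of known-step factors = 319.76
Overall factor = 1.50 M / (0.0287 mM) = 52265
Step-4 factor = 52265 / 319.76 = 163.45
v = 13.9 mL / 163.45 = 0.0850 mL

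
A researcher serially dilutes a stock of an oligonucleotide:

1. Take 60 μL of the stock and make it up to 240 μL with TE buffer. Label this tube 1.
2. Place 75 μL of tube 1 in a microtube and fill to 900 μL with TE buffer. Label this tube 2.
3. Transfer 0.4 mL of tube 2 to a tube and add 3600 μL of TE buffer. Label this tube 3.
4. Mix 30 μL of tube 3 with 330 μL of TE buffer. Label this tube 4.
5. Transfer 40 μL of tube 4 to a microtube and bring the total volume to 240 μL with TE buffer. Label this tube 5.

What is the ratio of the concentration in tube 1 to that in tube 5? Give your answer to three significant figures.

8.64 × 10^3

Step 1: 60 μL brought to 240 μL → factor 240/60 = 4
Step 2: 75 μL brought to 900 μL → factor 900/75 = 12
Step 3: 0.4 mL + 3600 μL = 4 mL total → factor 4/0.4 = 10
Step 4: 30 μL + 330 μL = 360 μL total → factor 360/30 = 12
Step 5: 40 μL brought to 240 μL → factor 240/40 = 6
Dilution factor to tube 1 = 4; to tube 5 = 34560
[tube 1]/[tube 5] = (factor to tube 5)/(factor to tube 1) = 34560/4 = 8.64 × 10^3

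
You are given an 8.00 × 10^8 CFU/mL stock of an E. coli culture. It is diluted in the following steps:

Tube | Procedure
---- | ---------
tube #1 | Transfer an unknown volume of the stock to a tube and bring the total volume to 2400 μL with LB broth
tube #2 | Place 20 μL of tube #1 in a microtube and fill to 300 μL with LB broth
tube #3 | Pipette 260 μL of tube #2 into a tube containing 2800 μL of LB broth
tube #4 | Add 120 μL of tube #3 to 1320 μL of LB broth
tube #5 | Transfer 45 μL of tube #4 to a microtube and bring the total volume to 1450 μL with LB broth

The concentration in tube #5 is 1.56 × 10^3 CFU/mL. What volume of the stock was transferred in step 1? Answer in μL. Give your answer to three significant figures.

Step 1: v brought to 2400 μL → factor = 2400 μL/v
Step 2: 20 μL brought to 300 μL → factor 300/20 = 15
Step 3: 260 μL + 2800 μL = 3060 μL total → factor 3060/260 = 11.769
Step 4: 120 μL + 1320 μL = 1440 μL total → factor 1440/120 = 12
Step 5: 45 μL brought to 1450 μL → factor 1450/45 = 32.222
Product of known-step factors = 68262
Overall factor = 8.00 × 10^8 CFU/mL / (1.56 × 10^3 CFU/mL) = 5.1282 × 10^5
Step-1 factor = 5.1282 × 10^5 / 68262 = 7.5126
v = 2400 μL / 7.5126 = 319 μL

319 μL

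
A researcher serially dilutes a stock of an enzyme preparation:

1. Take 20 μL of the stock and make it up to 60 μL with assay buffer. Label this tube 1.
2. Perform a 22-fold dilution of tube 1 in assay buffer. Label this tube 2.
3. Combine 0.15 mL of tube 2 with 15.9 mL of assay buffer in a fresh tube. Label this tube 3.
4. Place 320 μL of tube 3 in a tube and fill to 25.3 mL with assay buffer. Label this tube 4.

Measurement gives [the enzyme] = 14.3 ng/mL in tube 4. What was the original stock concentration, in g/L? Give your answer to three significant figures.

Step 1: 20 μL brought to 60 μL → factor 60/20 = 3
Step 2: 22-fold → factor 22
Step 3: 0.15 mL + 15.9 mL = 16.05 mL total → factor 16.05/0.15 = 107
Step 4: 320 μL brought to 25.3 mL → factor 25300/320 = 79.062
Overall dilution factor = 3 × 22 × 107 × 79.062 = 5.5834 × 10^5
Stock = 14.3 ng/mL × 5.5834 × 10^5 = 7.984 × 10^6 ng/mL = 7.98 g/L

7.98 g/L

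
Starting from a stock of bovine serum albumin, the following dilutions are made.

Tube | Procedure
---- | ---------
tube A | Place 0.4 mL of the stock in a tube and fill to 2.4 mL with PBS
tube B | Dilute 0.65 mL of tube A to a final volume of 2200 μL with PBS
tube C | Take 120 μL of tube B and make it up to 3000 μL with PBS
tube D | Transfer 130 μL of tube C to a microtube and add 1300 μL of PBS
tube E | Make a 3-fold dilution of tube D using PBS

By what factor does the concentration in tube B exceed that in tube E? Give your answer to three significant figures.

Step 1: 0.4 mL brought to 2.4 mL → factor 2.4/0.4 = 6
Step 2: 0.65 mL brought to 2200 μL → factor 2.2/0.65 = 3.3846
Step 3: 120 μL brought to 3000 μL → factor 3000/120 = 25
Step 4: 130 μL + 1300 μL = 1430 μL total → factor 1430/130 = 11
Step 5: 3-fold → factor 3
Dilution factor to tube B = 20.308; to tube E = 16754
[tube B]/[tube E] = (factor to tube E)/(factor to tube B) = 16754/20.308 = 825

825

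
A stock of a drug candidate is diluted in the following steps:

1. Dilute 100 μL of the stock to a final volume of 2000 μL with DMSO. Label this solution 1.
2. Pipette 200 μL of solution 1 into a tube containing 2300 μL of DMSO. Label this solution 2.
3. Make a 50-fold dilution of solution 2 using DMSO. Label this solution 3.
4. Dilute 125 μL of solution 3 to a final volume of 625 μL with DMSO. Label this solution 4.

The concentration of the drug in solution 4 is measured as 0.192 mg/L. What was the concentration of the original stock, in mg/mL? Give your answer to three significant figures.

12.0 mg/mL

Step 1: 100 μL brought to 2000 μL → factor 2000/100 = 20
Step 2: 200 μL + 2300 μL = 2500 μL total → factor 2500/200 = 12.5
Step 3: 50-fold → factor 50
Step 4: 125 μL brought to 625 μL → factor 625/125 = 5
Overall dilution factor = 20 × 12.5 × 50 × 5 = 62500
Stock = 0.192 mg/L × 62500 = 1.200 × 10^4 mg/L = 12.0 mg/mL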